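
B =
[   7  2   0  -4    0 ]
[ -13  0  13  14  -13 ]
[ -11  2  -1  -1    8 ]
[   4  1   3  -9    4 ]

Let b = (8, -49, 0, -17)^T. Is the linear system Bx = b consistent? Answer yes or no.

yes

Row reduce the augmented matrix [B | b].
R2 ← R2 + (13/7)·R1: [0, 26/7, 13, 46/7, -13, -239/7]
R3 ← R3 + (11/7)·R1: [0, 36/7, -1, -51/7, 8, 88/7]
R4 ← R4 − (4/7)·R1: [0, -1/7, 3, -47/7, 4, -151/7]
R3 ← R3 − (18/13)·R2: [0, 0, -19, -213/13, 26, 778/13]
R4 ← R4 + (1/26)·R2: [0, 0, 7/2, -84/13, 7/2, -595/26]
R4 ← R4 + (7/38)·R3: [0, 0, 0, -4683/494, 315/38, -5859/494]
The echelon form has 4 nonzero rows, and every pivot lies in the first 5 columns, so rank(B) = rank([B|b]) = 4.
The system is consistent.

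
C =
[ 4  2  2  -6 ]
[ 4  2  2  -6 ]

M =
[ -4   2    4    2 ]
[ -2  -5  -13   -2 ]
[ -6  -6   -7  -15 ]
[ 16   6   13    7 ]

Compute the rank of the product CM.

First compute CM:
[[-128, -50, -102, -68],
 [-128, -50, -102, -68]]
Now row reduce the product.
R2 ← R2 − R1: [0, 0, 0, 0]
1 nonzero row, so rank(CM) = 1.

1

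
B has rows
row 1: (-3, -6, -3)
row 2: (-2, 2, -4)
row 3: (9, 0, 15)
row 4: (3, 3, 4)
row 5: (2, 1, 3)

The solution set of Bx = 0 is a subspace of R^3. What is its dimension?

1

Row reduce to echelon form.
R2 ← R2 − (2/3)·R1: [0, 6, -2]
R3 ← R3 + (3)·R1: [0, -18, 6]
R4 ← R4 + R1: [0, -3, 1]
R5 ← R5 + (2/3)·R1: [0, -3, 1]
R3 ← R3 + (3)·R2: [0, 0, 0]
R4 ← R4 + (1/2)·R2: [0, 0, 0]
R5 ← R5 + (1/2)·R2: [0, 0, 0]
2 nonzero rows, so rank(B) = 2.
B has 3 columns; by rank–nullity, nullity = 3 − 2 = 1.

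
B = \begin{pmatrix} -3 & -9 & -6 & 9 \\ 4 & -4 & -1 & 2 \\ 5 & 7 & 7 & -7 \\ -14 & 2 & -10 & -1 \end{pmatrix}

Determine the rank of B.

Row reduce to echelon form.
R2 ← R2 + (4/3)·R1: [0, -16, -9, 14]
R3 ← R3 + (5/3)·R1: [0, -8, -3, 8]
R4 ← R4 − (14/3)·R1: [0, 44, 18, -43]
R3 ← R3 − (1/2)·R2: [0, 0, 3/2, 1]
R4 ← R4 + (11/4)·R2: [0, 0, -27/4, -9/2]
R4 ← R4 + (9/2)·R3: [0, 0, 0, 0]
Echelon form has 3 nonzero rows, so rank(B) = 3.

3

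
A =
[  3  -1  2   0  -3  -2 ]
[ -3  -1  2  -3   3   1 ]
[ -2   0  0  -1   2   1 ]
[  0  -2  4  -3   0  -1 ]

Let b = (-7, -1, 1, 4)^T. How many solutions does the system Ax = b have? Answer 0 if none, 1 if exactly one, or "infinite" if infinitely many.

Row reduce the augmented matrix [A | b].
R2 ← R2 + R1: [0, -2, 4, -3, 0, -1, -8]
R3 ← R3 + (2/3)·R1: [0, -2/3, 4/3, -1, 0, -1/3, -11/3]
R3 ← R3 − (1/3)·R2: [0, 0, 0, 0, 0, 0, -1]
R4 ← R4 − R2: [0, 0, 0, 0, 0, 0, 12]
R4 ← R4 + (12)·R3: [0, 0, 0, 0, 0, 0, 0]
The echelon form has 3 nonzero rows; the last pivot sits in the augmented column, so rank(A) = 2 but rank([A|b]) = 3.
Since the ranks differ, the system is inconsistent.
It has no solutions.

0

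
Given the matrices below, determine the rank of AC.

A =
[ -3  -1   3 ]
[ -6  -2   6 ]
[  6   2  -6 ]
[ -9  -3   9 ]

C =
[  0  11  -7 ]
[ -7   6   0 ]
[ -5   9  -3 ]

1

First compute AC:
[[ -8, -12,  12],
 [-16, -24,  24],
 [ 16,  24, -24],
 [-24, -36,  36]]
Now row reduce the product.
R2 ← R2 − (2)·R1: [0, 0, 0]
R3 ← R3 + (2)·R1: [0, 0, 0]
R4 ← R4 − (3)·R1: [0, 0, 0]
1 nonzero row, so rank(AC) = 1.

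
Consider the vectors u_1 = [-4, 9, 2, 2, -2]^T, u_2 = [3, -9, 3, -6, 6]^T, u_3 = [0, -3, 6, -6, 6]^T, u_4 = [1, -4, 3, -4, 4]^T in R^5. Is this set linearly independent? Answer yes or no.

no

Form the matrix with these vectors as rows and row reduce.
R2 ← R2 + (3/4)·R1: [0, -9/4, 9/2, -9/2, 9/2]
R4 ← R4 + (1/4)·R1: [0, -7/4, 7/2, -7/2, 7/2]
R3 ← R3 − (4/3)·R2: [0, 0, 0, 0, 0]
R4 ← R4 − (7/9)·R2: [0, 0, 0, 0, 0]
2 nonzero rows, so the 4 vectors span a space of dimension 2.
Since 2 < 4, the vectors are linearly dependent.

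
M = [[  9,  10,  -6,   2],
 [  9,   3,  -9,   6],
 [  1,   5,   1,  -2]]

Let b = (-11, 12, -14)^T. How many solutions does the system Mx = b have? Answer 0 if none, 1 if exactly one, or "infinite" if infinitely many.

Row reduce the augmented matrix [M | b].
R2 ← R2 − R1: [0, -7, -3, 4, 23]
R3 ← R3 − (1/9)·R1: [0, 35/9, 5/3, -20/9, -115/9]
R3 ← R3 + (5/9)·R2: [0, 0, 0, 0, 0]
The echelon form has 2 nonzero rows, and every pivot lies in the first 4 columns, so rank(M) = rank([M|b]) = 2.
The system is consistent.
rank = 2 < 4 unknowns, so there are infinitely many solutions.

infinite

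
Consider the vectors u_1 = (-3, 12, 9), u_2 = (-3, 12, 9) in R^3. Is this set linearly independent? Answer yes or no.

Form the matrix with these vectors as rows and row reduce.
R2 ← R2 − R1: [0, 0, 0]
1 nonzero row, so the 2 vectors span a space of dimension 1.
Since 1 < 2, the vectors are linearly dependent.

no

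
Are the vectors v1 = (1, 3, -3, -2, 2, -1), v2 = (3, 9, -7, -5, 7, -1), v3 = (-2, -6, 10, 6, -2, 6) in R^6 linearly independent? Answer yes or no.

Form the matrix with these vectors as rows and row reduce.
R2 ← R2 − (3)·R1: [0, 0, 2, 1, 1, 2]
R3 ← R3 + (2)·R1: [0, 0, 4, 2, 2, 4]
R3 ← R3 − (2)·R2: [0, 0, 0, 0, 0, 0]
2 nonzero rows, so the 3 vectors span a space of dimension 2.
Since 2 < 3, the vectors are linearly dependent.

no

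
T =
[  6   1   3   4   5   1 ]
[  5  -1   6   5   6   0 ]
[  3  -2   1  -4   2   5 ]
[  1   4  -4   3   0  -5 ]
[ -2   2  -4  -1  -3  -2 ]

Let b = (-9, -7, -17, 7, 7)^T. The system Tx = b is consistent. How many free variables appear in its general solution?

1

Row reduce the augmented matrix [T | b].
R2 ← R2 − (5/6)·R1: [0, -11/6, 7/2, 5/3, 11/6, -5/6, 1/2]
R3 ← R3 − (1/2)·R1: [0, -5/2, -1/2, -6, -1/2, 9/2, -25/2]
R4 ← R4 − (1/6)·R1: [0, 23/6, -9/2, 7/3, -5/6, -31/6, 17/2]
R5 ← R5 + (1/3)·R1: [0, 7/3, -3, 1/3, -4/3, -5/3, 4]
R3 ← R3 − (15/11)·R2: [0, 0, -58/11, -91/11, -3, 62/11, -145/11]
R4 ← R4 + (23/11)·R2: [0, 0, 31/11, 64/11, 3, -76/11, 105/11]
R5 ← R5 + (14/11)·R2: [0, 0, 16/11, 27/11, 1, -30/11, 51/11]
R4 ← R4 + (31/58)·R3: [0, 0, 0, 81/58, 81/58, -113/29, 5/2]
R5 ← R5 + (8/29)·R3: [0, 0, 0, 5/29, 5/29, -34/29, 1]
R5 ← R5 − (10/81)·R4: [0, 0, 0, 0, 0, -56/81, 56/81]
The echelon form has 5 nonzero rows, and every pivot lies in the first 6 columns, so rank(T) = rank([T|b]) = 5.
The system is consistent.
Free variables = (unknowns) − (rank) = 6 − 5 = 1.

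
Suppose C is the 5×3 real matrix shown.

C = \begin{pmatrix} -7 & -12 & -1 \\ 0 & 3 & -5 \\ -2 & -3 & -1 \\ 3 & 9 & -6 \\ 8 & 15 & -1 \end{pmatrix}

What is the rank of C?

Row reduce to echelon form.
R3 ← R3 − (2/7)·R1: [0, 3/7, -5/7]
R4 ← R4 + (3/7)·R1: [0, 27/7, -45/7]
R5 ← R5 + (8/7)·R1: [0, 9/7, -15/7]
R3 ← R3 − (1/7)·R2: [0, 0, 0]
R4 ← R4 − (9/7)·R2: [0, 0, 0]
R5 ← R5 − (3/7)·R2: [0, 0, 0]
Echelon form has 2 nonzero rows, so rank(C) = 2.

2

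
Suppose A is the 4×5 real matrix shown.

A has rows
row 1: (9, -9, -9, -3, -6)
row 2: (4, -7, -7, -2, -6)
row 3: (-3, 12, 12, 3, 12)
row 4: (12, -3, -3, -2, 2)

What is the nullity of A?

Row reduce to echelon form.
R2 ← R2 − (4/9)·R1: [0, -3, -3, -2/3, -10/3]
R3 ← R3 + (1/3)·R1: [0, 9, 9, 2, 10]
R4 ← R4 − (4/3)·R1: [0, 9, 9, 2, 10]
R3 ← R3 + (3)·R2: [0, 0, 0, 0, 0]
R4 ← R4 + (3)·R2: [0, 0, 0, 0, 0]
2 nonzero rows, so rank(A) = 2.
A has 5 columns; by rank–nullity, nullity = 5 − 2 = 3.

3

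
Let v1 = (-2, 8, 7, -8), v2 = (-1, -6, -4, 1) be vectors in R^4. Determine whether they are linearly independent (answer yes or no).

Form the matrix with these vectors as rows and row reduce.
R2 ← R2 − (1/2)·R1: [0, -10, -15/2, 5]
2 nonzero rows, so the 2 vectors span a space of dimension 2.
Since 2 = 2, the vectors are linearly independent.

yes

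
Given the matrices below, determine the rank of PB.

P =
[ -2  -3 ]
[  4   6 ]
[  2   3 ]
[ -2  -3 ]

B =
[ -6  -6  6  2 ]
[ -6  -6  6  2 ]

1

First compute PB:
[[ 30,  30, -30, -10],
 [-60, -60,  60,  20],
 [-30, -30,  30,  10],
 [ 30,  30, -30, -10]]
Now row reduce the product.
R2 ← R2 + (2)·R1: [0, 0, 0, 0]
R3 ← R3 + R1: [0, 0, 0, 0]
R4 ← R4 − R1: [0, 0, 0, 0]
1 nonzero row, so rank(PB) = 1.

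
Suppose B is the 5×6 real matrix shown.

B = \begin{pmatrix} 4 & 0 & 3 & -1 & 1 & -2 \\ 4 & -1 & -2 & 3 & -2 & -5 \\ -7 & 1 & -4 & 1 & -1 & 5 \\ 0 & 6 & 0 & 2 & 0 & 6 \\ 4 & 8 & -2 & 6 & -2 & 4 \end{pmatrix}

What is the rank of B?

Row reduce to echelon form.
R2 ← R2 − R1: [0, -1, -5, 4, -3, -3]
R3 ← R3 + (7/4)·R1: [0, 1, 5/4, -3/4, 3/4, 3/2]
R5 ← R5 − R1: [0, 8, -5, 7, -3, 6]
R3 ← R3 + R2: [0, 0, -15/4, 13/4, -9/4, -3/2]
R4 ← R4 + (6)·R2: [0, 0, -30, 26, -18, -12]
R5 ← R5 + (8)·R2: [0, 0, -45, 39, -27, -18]
R4 ← R4 − (8)·R3: [0, 0, 0, 0, 0, 0]
R5 ← R5 − (12)·R3: [0, 0, 0, 0, 0, 0]
Echelon form has 3 nonzero rows, so rank(B) = 3.

3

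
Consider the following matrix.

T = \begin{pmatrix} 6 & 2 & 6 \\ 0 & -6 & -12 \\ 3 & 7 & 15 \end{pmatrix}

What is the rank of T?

Row reduce to echelon form.
R3 ← R3 − (1/2)·R1: [0, 6, 12]
R3 ← R3 + R2: [0, 0, 0]
Echelon form has 2 nonzero rows, so rank(T) = 2.

2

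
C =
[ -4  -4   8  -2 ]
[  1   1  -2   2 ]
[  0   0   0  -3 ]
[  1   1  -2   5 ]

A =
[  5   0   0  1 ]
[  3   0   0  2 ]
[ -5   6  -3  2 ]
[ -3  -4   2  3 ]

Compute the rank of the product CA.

First compute CA:
[[-66,  56, -28,  -2],
 [ 12, -20,  10,   5],
 [  9,  12,  -6,  -9],
 [  3, -32,  16,  14]]
Now row reduce the product.
R2 ← R2 + (2/11)·R1: [0, -108/11, 54/11, 51/11]
R3 ← R3 + (3/22)·R1: [0, 216/11, -108/11, -102/11]
R4 ← R4 + (1/22)·R1: [0, -324/11, 162/11, 153/11]
R3 ← R3 + (2)·R2: [0, 0, 0, 0]
R4 ← R4 − (3)·R2: [0, 0, 0, 0]
2 nonzero rows, so rank(CA) = 2.

2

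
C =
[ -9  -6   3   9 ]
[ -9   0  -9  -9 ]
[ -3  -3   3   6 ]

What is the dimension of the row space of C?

2

Row reduce to echelon form.
R2 ← R2 − R1: [0, 6, -12, -18]
R3 ← R3 − (1/3)·R1: [0, -1, 2, 3]
R3 ← R3 + (1/6)·R2: [0, 0, 0, 0]
Echelon form has 2 nonzero rows, so rank(C) = 2.
The row space has dimension equal to the rank: 2.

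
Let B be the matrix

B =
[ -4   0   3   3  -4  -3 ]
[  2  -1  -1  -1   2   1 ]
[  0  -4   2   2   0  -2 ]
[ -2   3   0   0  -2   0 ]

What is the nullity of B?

4

Row reduce to echelon form.
R2 ← R2 + (1/2)·R1: [0, -1, 1/2, 1/2, 0, -1/2]
R4 ← R4 − (1/2)·R1: [0, 3, -3/2, -3/2, 0, 3/2]
R3 ← R3 − (4)·R2: [0, 0, 0, 0, 0, 0]
R4 ← R4 + (3)·R2: [0, 0, 0, 0, 0, 0]
2 nonzero rows, so rank(B) = 2.
B has 6 columns; by rank–nullity, nullity = 6 − 2 = 4.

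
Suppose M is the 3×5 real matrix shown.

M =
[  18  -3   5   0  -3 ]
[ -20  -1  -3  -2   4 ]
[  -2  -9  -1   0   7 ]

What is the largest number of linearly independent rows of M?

Row reduce to echelon form.
R2 ← R2 + (10/9)·R1: [0, -13/3, 23/9, -2, 2/3]
R3 ← R3 + (1/9)·R1: [0, -28/3, -4/9, 0, 20/3]
R3 ← R3 − (28/13)·R2: [0, 0, -232/39, 56/13, 68/13]
Echelon form has 3 nonzero rows, so rank(M) = 3.
The rank gives the maximum number of linearly independent rows: 3.

3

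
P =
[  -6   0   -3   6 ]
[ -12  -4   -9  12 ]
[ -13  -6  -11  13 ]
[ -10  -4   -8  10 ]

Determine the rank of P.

Row reduce to echelon form.
R2 ← R2 − (2)·R1: [0, -4, -3, 0]
R3 ← R3 − (13/6)·R1: [0, -6, -9/2, 0]
R4 ← R4 − (5/3)·R1: [0, -4, -3, 0]
R3 ← R3 − (3/2)·R2: [0, 0, 0, 0]
R4 ← R4 − R2: [0, 0, 0, 0]
Echelon form has 2 nonzero rows, so rank(P) = 2.

2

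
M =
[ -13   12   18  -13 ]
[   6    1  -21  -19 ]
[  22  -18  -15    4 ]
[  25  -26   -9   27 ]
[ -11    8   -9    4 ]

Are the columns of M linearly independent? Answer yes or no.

yes

Row reduce M to echelon form.
R2 ← R2 + (6/13)·R1: [0, 85/13, -165/13, -25]
R3 ← R3 + (22/13)·R1: [0, 30/13, 201/13, -18]
R4 ← R4 + (25/13)·R1: [0, -38/13, 333/13, 2]
R5 ← R5 − (11/13)·R1: [0, -28/13, -315/13, 15]
R3 ← R3 − (6/17)·R2: [0, 0, 339/17, -156/17]
R4 ← R4 + (38/85)·R2: [0, 0, 339/17, -156/17]
R5 ← R5 + (28/85)·R2: [0, 0, -483/17, 115/17]
R4 ← R4 − R3: [0, 0, 0, 0]
R5 ← R5 + (161/113)·R3: [0, 0, 0, -713/113]
Swap R4 ↔ R5
4 pivots among 4 columns.
Every column is a pivot column, so the columns are linearly independent.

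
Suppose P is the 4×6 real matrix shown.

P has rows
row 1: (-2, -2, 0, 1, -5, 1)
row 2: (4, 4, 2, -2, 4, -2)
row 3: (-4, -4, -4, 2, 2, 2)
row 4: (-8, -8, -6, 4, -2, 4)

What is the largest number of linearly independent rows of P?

2

Row reduce to echelon form.
R2 ← R2 + (2)·R1: [0, 0, 2, 0, -6, 0]
R3 ← R3 − (2)·R1: [0, 0, -4, 0, 12, 0]
R4 ← R4 − (4)·R1: [0, 0, -6, 0, 18, 0]
R3 ← R3 + (2)·R2: [0, 0, 0, 0, 0, 0]
R4 ← R4 + (3)·R2: [0, 0, 0, 0, 0, 0]
Echelon form has 2 nonzero rows, so rank(P) = 2.
The rank gives the maximum number of linearly independent rows: 2.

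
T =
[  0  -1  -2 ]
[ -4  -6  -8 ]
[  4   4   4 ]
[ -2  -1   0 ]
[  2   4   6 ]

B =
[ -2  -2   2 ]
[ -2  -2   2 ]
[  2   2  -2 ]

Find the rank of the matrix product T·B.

1

First compute TB:
[[ -2,  -2,   2],
 [  4,   4,  -4],
 [ -8,  -8,   8],
 [  6,   6,  -6],
 [  0,   0,   0]]
Now row reduce the product.
R2 ← R2 + (2)·R1: [0, 0, 0]
R3 ← R3 − (4)·R1: [0, 0, 0]
R4 ← R4 + (3)·R1: [0, 0, 0]
1 nonzero row, so rank(TB) = 1.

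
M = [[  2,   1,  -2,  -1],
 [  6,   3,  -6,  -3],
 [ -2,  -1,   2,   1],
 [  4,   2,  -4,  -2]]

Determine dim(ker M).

3

Row reduce to echelon form.
R2 ← R2 − (3)·R1: [0, 0, 0, 0]
R3 ← R3 + R1: [0, 0, 0, 0]
R4 ← R4 − (2)·R1: [0, 0, 0, 0]
1 nonzero row, so rank(M) = 1.
M has 4 columns; by rank–nullity, nullity = 4 − 1 = 3.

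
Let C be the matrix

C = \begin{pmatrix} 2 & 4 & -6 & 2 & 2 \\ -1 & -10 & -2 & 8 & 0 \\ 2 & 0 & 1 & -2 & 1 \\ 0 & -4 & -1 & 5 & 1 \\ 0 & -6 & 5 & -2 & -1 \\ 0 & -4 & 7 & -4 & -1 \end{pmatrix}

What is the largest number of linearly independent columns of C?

Row reduce to echelon form.
R2 ← R2 + (1/2)·R1: [0, -8, -5, 9, 1]
R3 ← R3 − R1: [0, -4, 7, -4, -1]
R3 ← R3 − (1/2)·R2: [0, 0, 19/2, -17/2, -3/2]
R4 ← R4 − (1/2)·R2: [0, 0, 3/2, 1/2, 1/2]
R5 ← R5 − (3/4)·R2: [0, 0, 35/4, -35/4, -7/4]
R6 ← R6 − (1/2)·R2: [0, 0, 19/2, -17/2, -3/2]
R4 ← R4 − (3/19)·R3: [0, 0, 0, 35/19, 14/19]
R5 ← R5 − (35/38)·R3: [0, 0, 0, -35/38, -7/19]
R6 ← R6 − R3: [0, 0, 0, 0, 0]
R5 ← R5 + (1/2)·R4: [0, 0, 0, 0, 0]
Echelon form has 4 nonzero rows, so rank(C) = 4.
The rank gives the maximum number of linearly independent columns: 4.

4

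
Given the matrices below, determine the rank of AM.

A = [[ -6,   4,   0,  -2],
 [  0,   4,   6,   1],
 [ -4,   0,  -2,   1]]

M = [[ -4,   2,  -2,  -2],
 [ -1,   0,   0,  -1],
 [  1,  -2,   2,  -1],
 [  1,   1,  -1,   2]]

First compute AM:
[[ 18, -14,  14,   4],
 [  3, -11,  11,  -8],
 [ 15,  -3,   3,  12]]
Now row reduce the product.
R2 ← R2 − (1/6)·R1: [0, -26/3, 26/3, -26/3]
R3 ← R3 − (5/6)·R1: [0, 26/3, -26/3, 26/3]
R3 ← R3 + R2: [0, 0, 0, 0]
2 nonzero rows, so rank(AM) = 2.

2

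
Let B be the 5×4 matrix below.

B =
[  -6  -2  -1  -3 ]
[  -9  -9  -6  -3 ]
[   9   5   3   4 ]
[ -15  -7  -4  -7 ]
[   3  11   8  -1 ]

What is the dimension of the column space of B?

2

Row reduce to echelon form.
R2 ← R2 − (3/2)·R1: [0, -6, -9/2, 3/2]
R3 ← R3 + (3/2)·R1: [0, 2, 3/2, -1/2]
R4 ← R4 − (5/2)·R1: [0, -2, -3/2, 1/2]
R5 ← R5 + (1/2)·R1: [0, 10, 15/2, -5/2]
R3 ← R3 + (1/3)·R2: [0, 0, 0, 0]
R4 ← R4 − (1/3)·R2: [0, 0, 0, 0]
R5 ← R5 + (5/3)·R2: [0, 0, 0, 0]
Echelon form has 2 nonzero rows, so rank(B) = 2.
The column space has dimension equal to the rank: 2.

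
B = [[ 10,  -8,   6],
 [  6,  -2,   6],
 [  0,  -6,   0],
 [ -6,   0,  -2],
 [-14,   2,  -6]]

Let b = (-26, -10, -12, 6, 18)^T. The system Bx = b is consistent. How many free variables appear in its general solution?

0

Row reduce the augmented matrix [B | b].
R2 ← R2 − (3/5)·R1: [0, 14/5, 12/5, 28/5]
R4 ← R4 + (3/5)·R1: [0, -24/5, 8/5, -48/5]
R5 ← R5 + (7/5)·R1: [0, -46/5, 12/5, -92/5]
R3 ← R3 + (15/7)·R2: [0, 0, 36/7, 0]
R4 ← R4 + (12/7)·R2: [0, 0, 40/7, 0]
R5 ← R5 + (23/7)·R2: [0, 0, 72/7, 0]
R4 ← R4 − (10/9)·R3: [0, 0, 0, 0]
R5 ← R5 − (2)·R3: [0, 0, 0, 0]
The echelon form has 3 nonzero rows, and every pivot lies in the first 3 columns, so rank(B) = rank([B|b]) = 3.
The system is consistent.
Free variables = (unknowns) − (rank) = 3 − 3 = 0.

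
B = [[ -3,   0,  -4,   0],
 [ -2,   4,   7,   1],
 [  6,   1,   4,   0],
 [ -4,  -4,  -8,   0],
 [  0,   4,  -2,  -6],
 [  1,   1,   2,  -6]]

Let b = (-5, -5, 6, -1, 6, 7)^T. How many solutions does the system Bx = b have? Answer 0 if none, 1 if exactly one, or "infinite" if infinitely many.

0

Row reduce the augmented matrix [B | b].
R2 ← R2 − (2/3)·R1: [0, 4, 29/3, 1, -5/3]
R3 ← R3 + (2)·R1: [0, 1, -4, 0, -4]
R4 ← R4 − (4/3)·R1: [0, -4, -8/3, 0, 17/3]
R6 ← R6 + (1/3)·R1: [0, 1, 2/3, -6, 16/3]
R3 ← R3 − (1/4)·R2: [0, 0, -77/12, -1/4, -43/12]
R4 ← R4 + R2: [0, 0, 7, 1, 4]
R5 ← R5 − R2: [0, 0, -35/3, -7, 23/3]
R6 ← R6 − (1/4)·R2: [0, 0, -7/4, -25/4, 23/4]
R4 ← R4 + (12/11)·R3: [0, 0, 0, 8/11, 1/11]
R5 ← R5 − (20/11)·R3: [0, 0, 0, -72/11, 156/11]
R6 ← R6 − (3/11)·R3: [0, 0, 0, -68/11, 74/11]
R5 ← R5 + (9)·R4: [0, 0, 0, 0, 15]
R6 ← R6 + (17/2)·R4: [0, 0, 0, 0, 15/2]
R6 ← R6 − (1/2)·R5: [0, 0, 0, 0, 0]
The echelon form has 5 nonzero rows; the last pivot sits in the augmented column, so rank(B) = 4 but rank([B|b]) = 5.
Since the ranks differ, the system is inconsistent.
It has no solutions.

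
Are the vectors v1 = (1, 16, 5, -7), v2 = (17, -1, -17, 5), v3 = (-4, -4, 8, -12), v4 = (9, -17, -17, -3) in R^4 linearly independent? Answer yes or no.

yes

Form the matrix with these vectors as rows and row reduce.
R2 ← R2 − (17)·R1: [0, -273, -102, 124]
R3 ← R3 + (4)·R1: [0, 60, 28, -40]
R4 ← R4 − (9)·R1: [0, -161, -62, 60]
R3 ← R3 + (20/91)·R2: [0, 0, 508/91, -1160/91]
R4 ← R4 − (23/39)·R2: [0, 0, -24/13, -512/39]
R4 ← R4 + (42/127)·R3: [0, 0, 0, -6608/381]
4 nonzero rows, so the 4 vectors span a space of dimension 4.
Since 4 = 4, the vectors are linearly independent.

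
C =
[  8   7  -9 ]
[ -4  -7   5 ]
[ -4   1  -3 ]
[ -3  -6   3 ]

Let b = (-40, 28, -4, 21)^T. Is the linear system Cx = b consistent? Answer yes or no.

Row reduce the augmented matrix [C | b].
R2 ← R2 + (1/2)·R1: [0, -7/2, 1/2, 8]
R3 ← R3 + (1/2)·R1: [0, 9/2, -15/2, -24]
R4 ← R4 + (3/8)·R1: [0, -27/8, -3/8, 6]
R3 ← R3 + (9/7)·R2: [0, 0, -48/7, -96/7]
R4 ← R4 − (27/28)·R2: [0, 0, -6/7, -12/7]
R4 ← R4 − (1/8)·R3: [0, 0, 0, 0]
The echelon form has 3 nonzero rows, and every pivot lies in the first 3 columns, so rank(C) = rank([C|b]) = 3.
The system is consistent.

yes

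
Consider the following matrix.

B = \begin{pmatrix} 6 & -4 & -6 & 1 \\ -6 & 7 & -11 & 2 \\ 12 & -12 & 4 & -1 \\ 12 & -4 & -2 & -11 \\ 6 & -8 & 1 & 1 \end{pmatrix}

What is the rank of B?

Row reduce to echelon form.
R2 ← R2 + R1: [0, 3, -17, 3]
R3 ← R3 − (2)·R1: [0, -4, 16, -3]
R4 ← R4 − (2)·R1: [0, 4, 10, -13]
R5 ← R5 − R1: [0, -4, 7, 0]
R3 ← R3 + (4/3)·R2: [0, 0, -20/3, 1]
R4 ← R4 − (4/3)·R2: [0, 0, 98/3, -17]
R5 ← R5 + (4/3)·R2: [0, 0, -47/3, 4]
R4 ← R4 + (49/10)·R3: [0, 0, 0, -121/10]
R5 ← R5 − (47/20)·R3: [0, 0, 0, 33/20]
R5 ← R5 + (3/22)·R4: [0, 0, 0, 0]
Echelon form has 4 nonzero rows, so rank(B) = 4.

4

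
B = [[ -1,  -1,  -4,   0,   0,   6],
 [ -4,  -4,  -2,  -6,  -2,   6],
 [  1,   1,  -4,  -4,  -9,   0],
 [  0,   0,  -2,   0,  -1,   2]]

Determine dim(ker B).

Row reduce to echelon form.
R2 ← R2 − (4)·R1: [0, 0, 14, -6, -2, -18]
R3 ← R3 + R1: [0, 0, -8, -4, -9, 6]
R3 ← R3 + (4/7)·R2: [0, 0, 0, -52/7, -71/7, -30/7]
R4 ← R4 + (1/7)·R2: [0, 0, 0, -6/7, -9/7, -4/7]
R4 ← R4 − (3/26)·R3: [0, 0, 0, 0, -3/26, -1/13]
4 nonzero rows, so rank(B) = 4.
B has 6 columns; by rank–nullity, nullity = 6 − 4 = 2.

2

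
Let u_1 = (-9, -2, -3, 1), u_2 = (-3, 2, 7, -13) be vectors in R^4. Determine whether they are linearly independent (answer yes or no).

Form the matrix with these vectors as rows and row reduce.
R2 ← R2 − (1/3)·R1: [0, 8/3, 8, -40/3]
2 nonzero rows, so the 2 vectors span a space of dimension 2.
Since 2 = 2, the vectors are linearly independent.

yes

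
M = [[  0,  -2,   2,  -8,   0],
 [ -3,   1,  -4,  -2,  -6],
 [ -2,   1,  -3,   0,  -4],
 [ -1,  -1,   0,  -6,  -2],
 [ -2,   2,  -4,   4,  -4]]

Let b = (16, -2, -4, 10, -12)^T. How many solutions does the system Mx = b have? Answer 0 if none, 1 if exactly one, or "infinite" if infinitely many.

infinite

Row reduce the augmented matrix [M | b].
Swap R1 ↔ R2
R3 ← R3 − (2/3)·R1: [0, 1/3, -1/3, 4/3, 0, -8/3]
R4 ← R4 − (1/3)·R1: [0, -4/3, 4/3, -16/3, 0, 32/3]
R5 ← R5 − (2/3)·R1: [0, 4/3, -4/3, 16/3, 0, -32/3]
R3 ← R3 + (1/6)·R2: [0, 0, 0, 0, 0, 0]
R4 ← R4 − (2/3)·R2: [0, 0, 0, 0, 0, 0]
R5 ← R5 + (2/3)·R2: [0, 0, 0, 0, 0, 0]
The echelon form has 2 nonzero rows, and every pivot lies in the first 5 columns, so rank(M) = rank([M|b]) = 2.
The system is consistent.
rank = 2 < 5 unknowns, so there are infinitely many solutions.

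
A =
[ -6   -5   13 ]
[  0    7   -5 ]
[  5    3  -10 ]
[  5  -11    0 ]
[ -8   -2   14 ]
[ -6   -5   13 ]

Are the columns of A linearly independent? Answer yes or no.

no

Row reduce A to echelon form.
R3 ← R3 + (5/6)·R1: [0, -7/6, 5/6]
R4 ← R4 + (5/6)·R1: [0, -91/6, 65/6]
R5 ← R5 − (4/3)·R1: [0, 14/3, -10/3]
R6 ← R6 − R1: [0, 0, 0]
R3 ← R3 + (1/6)·R2: [0, 0, 0]
R4 ← R4 + (13/6)·R2: [0, 0, 0]
R5 ← R5 − (2/3)·R2: [0, 0, 0]
2 pivots among 3 columns.
Only 2 < 3 pivot columns, so the columns are linearly dependent.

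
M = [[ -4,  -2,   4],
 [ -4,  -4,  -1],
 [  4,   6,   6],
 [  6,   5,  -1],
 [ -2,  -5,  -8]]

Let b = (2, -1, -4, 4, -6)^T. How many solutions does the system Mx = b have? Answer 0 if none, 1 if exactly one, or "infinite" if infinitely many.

Row reduce the augmented matrix [M | b].
R2 ← R2 − R1: [0, -2, -5, -3]
R3 ← R3 + R1: [0, 4, 10, -2]
R4 ← R4 + (3/2)·R1: [0, 2, 5, 7]
R5 ← R5 − (1/2)·R1: [0, -4, -10, -7]
R3 ← R3 + (2)·R2: [0, 0, 0, -8]
R4 ← R4 + R2: [0, 0, 0, 4]
R5 ← R5 − (2)·R2: [0, 0, 0, -1]
R4 ← R4 + (1/2)·R3: [0, 0, 0, 0]
R5 ← R5 − (1/8)·R3: [0, 0, 0, 0]
The echelon form has 3 nonzero rows; the last pivot sits in the augmented column, so rank(M) = 2 but rank([M|b]) = 3.
Since the ranks differ, the system is inconsistent.
It has no solutions.

0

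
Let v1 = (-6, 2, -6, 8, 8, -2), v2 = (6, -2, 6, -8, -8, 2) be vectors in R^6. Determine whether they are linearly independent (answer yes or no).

no

Form the matrix with these vectors as rows and row reduce.
R2 ← R2 + R1: [0, 0, 0, 0, 0, 0]
1 nonzero row, so the 2 vectors span a space of dimension 1.
Since 1 < 2, the vectors are linearly dependent.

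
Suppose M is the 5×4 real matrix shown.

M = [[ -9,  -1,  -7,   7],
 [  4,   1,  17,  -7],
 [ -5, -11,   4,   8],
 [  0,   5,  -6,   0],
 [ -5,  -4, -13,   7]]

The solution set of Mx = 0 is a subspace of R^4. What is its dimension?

0

Row reduce to echelon form.
R2 ← R2 + (4/9)·R1: [0, 5/9, 125/9, -35/9]
R3 ← R3 − (5/9)·R1: [0, -94/9, 71/9, 37/9]
R5 ← R5 − (5/9)·R1: [0, -31/9, -82/9, 28/9]
R3 ← R3 + (94/5)·R2: [0, 0, 269, -69]
R4 ← R4 − (9)·R2: [0, 0, -131, 35]
R5 ← R5 + (31/5)·R2: [0, 0, 77, -21]
R4 ← R4 + (131/269)·R3: [0, 0, 0, 376/269]
R5 ← R5 − (77/269)·R3: [0, 0, 0, -336/269]
R5 ← R5 + (42/47)·R4: [0, 0, 0, 0]
4 nonzero rows, so rank(M) = 4.
M has 4 columns; by rank–nullity, nullity = 4 − 4 = 0.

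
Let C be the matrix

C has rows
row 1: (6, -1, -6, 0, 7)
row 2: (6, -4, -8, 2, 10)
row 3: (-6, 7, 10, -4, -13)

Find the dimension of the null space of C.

Row reduce to echelon form.
R2 ← R2 − R1: [0, -3, -2, 2, 3]
R3 ← R3 + R1: [0, 6, 4, -4, -6]
R3 ← R3 + (2)·R2: [0, 0, 0, 0, 0]
2 nonzero rows, so rank(C) = 2.
C has 5 columns; by rank–nullity, nullity = 5 − 2 = 3.

3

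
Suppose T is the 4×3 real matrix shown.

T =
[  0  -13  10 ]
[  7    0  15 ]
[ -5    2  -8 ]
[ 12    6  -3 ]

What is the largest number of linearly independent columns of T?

Row reduce to echelon form.
Swap R1 ↔ R2
R3 ← R3 + (5/7)·R1: [0, 2, 19/7]
R4 ← R4 − (12/7)·R1: [0, 6, -201/7]
R3 ← R3 + (2/13)·R2: [0, 0, 387/91]
R4 ← R4 + (6/13)·R2: [0, 0, -2193/91]
R4 ← R4 + (17/3)·R3: [0, 0, 0]
Echelon form has 3 nonzero rows, so rank(T) = 3.
The rank gives the maximum number of linearly independent columns: 3.

3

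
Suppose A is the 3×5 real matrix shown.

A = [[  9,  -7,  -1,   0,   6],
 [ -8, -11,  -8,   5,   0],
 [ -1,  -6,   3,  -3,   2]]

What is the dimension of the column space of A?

Row reduce to echelon form.
R2 ← R2 + (8/9)·R1: [0, -155/9, -80/9, 5, 16/3]
R3 ← R3 + (1/9)·R1: [0, -61/9, 26/9, -3, 8/3]
R3 ← R3 − (61/155)·R2: [0, 0, 198/31, -154/31, 88/155]
Echelon form has 3 nonzero rows, so rank(A) = 3.
The column space has dimension equal to the rank: 3.

3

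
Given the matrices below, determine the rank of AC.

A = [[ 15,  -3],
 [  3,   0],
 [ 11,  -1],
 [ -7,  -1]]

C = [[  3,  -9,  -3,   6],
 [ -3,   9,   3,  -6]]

1

First compute AC:
[[ 54, -162, -54, 108],
 [  9, -27,  -9,  18],
 [ 36, -108, -36,  72],
 [-18,  54,  18, -36]]
Now row reduce the product.
R2 ← R2 − (1/6)·R1: [0, 0, 0, 0]
R3 ← R3 − (2/3)·R1: [0, 0, 0, 0]
R4 ← R4 + (1/3)·R1: [0, 0, 0, 0]
1 nonzero row, so rank(AC) = 1.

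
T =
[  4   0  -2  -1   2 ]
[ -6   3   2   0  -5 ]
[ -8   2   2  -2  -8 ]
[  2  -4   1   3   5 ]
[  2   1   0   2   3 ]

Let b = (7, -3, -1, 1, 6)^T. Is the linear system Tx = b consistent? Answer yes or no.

no

Row reduce the augmented matrix [T | b].
R2 ← R2 + (3/2)·R1: [0, 3, -1, -3/2, -2, 15/2]
R3 ← R3 + (2)·R1: [0, 2, -2, -4, -4, 13]
R4 ← R4 − (1/2)·R1: [0, -4, 2, 7/2, 4, -5/2]
R5 ← R5 − (1/2)·R1: [0, 1, 1, 5/2, 2, 5/2]
R3 ← R3 − (2/3)·R2: [0, 0, -4/3, -3, -8/3, 8]
R4 ← R4 + (4/3)·R2: [0, 0, 2/3, 3/2, 4/3, 15/2]
R5 ← R5 − (1/3)·R2: [0, 0, 4/3, 3, 8/3, 0]
R4 ← R4 + (1/2)·R3: [0, 0, 0, 0, 0, 23/2]
R5 ← R5 + R3: [0, 0, 0, 0, 0, 8]
R5 ← R5 − (16/23)·R4: [0, 0, 0, 0, 0, 0]
The echelon form has 4 nonzero rows; the last pivot sits in the augmented column, so rank(T) = 3 but rank([T|b]) = 4.
Since the ranks differ, the system is inconsistent.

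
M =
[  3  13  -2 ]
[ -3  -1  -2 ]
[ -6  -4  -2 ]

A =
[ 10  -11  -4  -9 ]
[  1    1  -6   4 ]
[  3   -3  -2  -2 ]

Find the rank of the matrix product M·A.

First compute MA:
[[ 37, -14, -86,  29],
 [-37,  38,  22,  27],
 [-70,  68,  52,  42]]
Now row reduce the product.
R2 ← R2 + R1: [0, 24, -64, 56]
R3 ← R3 + (70/37)·R1: [0, 1536/37, -4096/37, 3584/37]
R3 ← R3 − (64/37)·R2: [0, 0, 0, 0]
2 nonzero rows, so rank(MA) = 2.

2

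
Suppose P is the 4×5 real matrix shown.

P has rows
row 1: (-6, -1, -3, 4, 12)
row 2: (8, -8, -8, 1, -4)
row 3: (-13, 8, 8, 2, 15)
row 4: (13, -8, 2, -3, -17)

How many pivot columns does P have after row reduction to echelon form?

4

Row reduce to echelon form.
R2 ← R2 + (4/3)·R1: [0, -28/3, -12, 19/3, 12]
R3 ← R3 − (13/6)·R1: [0, 61/6, 29/2, -20/3, -11]
R4 ← R4 + (13/6)·R1: [0, -61/6, -9/2, 17/3, 9]
R3 ← R3 + (61/56)·R2: [0, 0, 10/7, 13/56, 29/14]
R4 ← R4 − (61/56)·R2: [0, 0, 60/7, -69/56, -57/14]
R4 ← R4 − (6)·R3: [0, 0, 0, -21/8, -33/2]
Echelon form has 4 nonzero rows, so rank(P) = 4.
Each nonzero row contributes one pivot column: 4 pivot columns.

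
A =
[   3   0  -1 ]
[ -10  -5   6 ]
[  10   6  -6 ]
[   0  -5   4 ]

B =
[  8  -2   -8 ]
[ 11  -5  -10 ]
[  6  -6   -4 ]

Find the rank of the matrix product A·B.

First compute AB:
[[ 18,   0, -20],
 [-99,   9, 106],
 [110, -14, -116],
 [-31,   1,  34]]
Now row reduce the product.
R2 ← R2 + (11/2)·R1: [0, 9, -4]
R3 ← R3 − (55/9)·R1: [0, -14, 56/9]
R4 ← R4 + (31/18)·R1: [0, 1, -4/9]
R3 ← R3 + (14/9)·R2: [0, 0, 0]
R4 ← R4 − (1/9)·R2: [0, 0, 0]
2 nonzero rows, so rank(AB) = 2.

2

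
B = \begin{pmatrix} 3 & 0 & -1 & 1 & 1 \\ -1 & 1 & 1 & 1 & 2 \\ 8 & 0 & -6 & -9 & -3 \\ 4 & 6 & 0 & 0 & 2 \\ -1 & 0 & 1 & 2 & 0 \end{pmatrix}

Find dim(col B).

Row reduce to echelon form.
R2 ← R2 + (1/3)·R1: [0, 1, 2/3, 4/3, 7/3]
R3 ← R3 − (8/3)·R1: [0, 0, -10/3, -35/3, -17/3]
R4 ← R4 − (4/3)·R1: [0, 6, 4/3, -4/3, 2/3]
R5 ← R5 + (1/3)·R1: [0, 0, 2/3, 7/3, 1/3]
R4 ← R4 − (6)·R2: [0, 0, -8/3, -28/3, -40/3]
R4 ← R4 − (4/5)·R3: [0, 0, 0, 0, -44/5]
R5 ← R5 + (1/5)·R3: [0, 0, 0, 0, -4/5]
R5 ← R5 − (1/11)·R4: [0, 0, 0, 0, 0]
Echelon form has 4 nonzero rows, so rank(B) = 4.
The column space has dimension equal to the rank: 4.

4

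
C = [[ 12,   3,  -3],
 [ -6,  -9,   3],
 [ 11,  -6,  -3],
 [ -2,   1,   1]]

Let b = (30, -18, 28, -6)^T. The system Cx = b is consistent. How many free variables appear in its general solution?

0

Row reduce the augmented matrix [C | b].
R2 ← R2 + (1/2)·R1: [0, -15/2, 3/2, -3]
R3 ← R3 − (11/12)·R1: [0, -35/4, -1/4, 1/2]
R4 ← R4 + (1/6)·R1: [0, 3/2, 1/2, -1]
R3 ← R3 − (7/6)·R2: [0, 0, -2, 4]
R4 ← R4 + (1/5)·R2: [0, 0, 4/5, -8/5]
R4 ← R4 + (2/5)·R3: [0, 0, 0, 0]
The echelon form has 3 nonzero rows, and every pivot lies in the first 3 columns, so rank(C) = rank([C|b]) = 3.
The system is consistent.
Free variables = (unknowns) − (rank) = 3 − 3 = 0.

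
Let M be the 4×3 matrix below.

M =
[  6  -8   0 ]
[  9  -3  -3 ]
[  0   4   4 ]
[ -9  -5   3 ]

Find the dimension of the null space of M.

Row reduce to echelon form.
R2 ← R2 − (3/2)·R1: [0, 9, -3]
R4 ← R4 + (3/2)·R1: [0, -17, 3]
R3 ← R3 − (4/9)·R2: [0, 0, 16/3]
R4 ← R4 + (17/9)·R2: [0, 0, -8/3]
R4 ← R4 + (1/2)·R3: [0, 0, 0]
3 nonzero rows, so rank(M) = 3.
M has 3 columns; by rank–nullity, nullity = 3 − 3 = 0.

0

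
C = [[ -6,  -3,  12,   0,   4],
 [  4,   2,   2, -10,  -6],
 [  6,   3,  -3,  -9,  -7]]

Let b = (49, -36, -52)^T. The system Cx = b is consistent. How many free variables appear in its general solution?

3

Row reduce the augmented matrix [C | b].
R2 ← R2 + (2/3)·R1: [0, 0, 10, -10, -10/3, -10/3]
R3 ← R3 + R1: [0, 0, 9, -9, -3, -3]
R3 ← R3 − (9/10)·R2: [0, 0, 0, 0, 0, 0]
The echelon form has 2 nonzero rows, and every pivot lies in the first 5 columns, so rank(C) = rank([C|b]) = 2.
The system is consistent.
Free variables = (unknowns) − (rank) = 5 − 2 = 3.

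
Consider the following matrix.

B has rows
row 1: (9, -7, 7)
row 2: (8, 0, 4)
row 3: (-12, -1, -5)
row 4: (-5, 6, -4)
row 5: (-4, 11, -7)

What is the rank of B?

3

Row reduce to echelon form.
R2 ← R2 − (8/9)·R1: [0, 56/9, -20/9]
R3 ← R3 + (4/3)·R1: [0, -31/3, 13/3]
R4 ← R4 + (5/9)·R1: [0, 19/9, -1/9]
R5 ← R5 + (4/9)·R1: [0, 71/9, -35/9]
R3 ← R3 + (93/56)·R2: [0, 0, 9/14]
R4 ← R4 − (19/56)·R2: [0, 0, 9/14]
R5 ← R5 − (71/56)·R2: [0, 0, -15/14]
R4 ← R4 − R3: [0, 0, 0]
R5 ← R5 + (5/3)·R3: [0, 0, 0]
Echelon form has 3 nonzero rows, so rank(B) = 3.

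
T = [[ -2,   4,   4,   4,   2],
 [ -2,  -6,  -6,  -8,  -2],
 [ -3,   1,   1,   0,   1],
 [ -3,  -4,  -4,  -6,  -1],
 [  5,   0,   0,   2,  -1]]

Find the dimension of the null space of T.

3

Row reduce to echelon form.
R2 ← R2 − R1: [0, -10, -10, -12, -4]
R3 ← R3 − (3/2)·R1: [0, -5, -5, -6, -2]
R4 ← R4 − (3/2)·R1: [0, -10, -10, -12, -4]
R5 ← R5 + (5/2)·R1: [0, 10, 10, 12, 4]
R3 ← R3 − (1/2)·R2: [0, 0, 0, 0, 0]
R4 ← R4 − R2: [0, 0, 0, 0, 0]
R5 ← R5 + R2: [0, 0, 0, 0, 0]
2 nonzero rows, so rank(T) = 2.
T has 5 columns; by rank–nullity, nullity = 5 − 2 = 3.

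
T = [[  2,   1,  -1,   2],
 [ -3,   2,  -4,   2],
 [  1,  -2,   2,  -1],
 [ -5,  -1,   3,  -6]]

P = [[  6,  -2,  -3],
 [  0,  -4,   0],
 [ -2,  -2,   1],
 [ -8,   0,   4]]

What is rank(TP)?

2

First compute TP:
[[ -2,  -6,   1],
 [-26,   6,  13],
 [ 10,   2,  -5],
 [ 12,   8,  -6]]
Now row reduce the product.
R2 ← R2 − (13)·R1: [0, 84, 0]
R3 ← R3 + (5)·R1: [0, -28, 0]
R4 ← R4 + (6)·R1: [0, -28, 0]
R3 ← R3 + (1/3)·R2: [0, 0, 0]
R4 ← R4 + (1/3)·R2: [0, 0, 0]
2 nonzero rows, so rank(TP) = 2.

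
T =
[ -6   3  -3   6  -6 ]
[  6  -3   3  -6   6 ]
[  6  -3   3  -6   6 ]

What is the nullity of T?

Row reduce to echelon form.
R2 ← R2 + R1: [0, 0, 0, 0, 0]
R3 ← R3 + R1: [0, 0, 0, 0, 0]
1 nonzero row, so rank(T) = 1.
T has 5 columns; by rank–nullity, nullity = 5 − 1 = 4.

4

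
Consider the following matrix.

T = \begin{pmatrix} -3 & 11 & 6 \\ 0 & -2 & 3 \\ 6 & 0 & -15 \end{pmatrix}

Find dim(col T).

Row reduce to echelon form.
R3 ← R3 + (2)·R1: [0, 22, -3]
R3 ← R3 + (11)·R2: [0, 0, 30]
Echelon form has 3 nonzero rows, so rank(T) = 3.
The column space has dimension equal to the rank: 3.

3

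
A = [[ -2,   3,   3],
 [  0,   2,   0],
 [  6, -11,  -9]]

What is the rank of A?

Row reduce to echelon form.
R3 ← R3 + (3)·R1: [0, -2, 0]
R3 ← R3 + R2: [0, 0, 0]
Echelon form has 2 nonzero rows, so rank(A) = 2.

2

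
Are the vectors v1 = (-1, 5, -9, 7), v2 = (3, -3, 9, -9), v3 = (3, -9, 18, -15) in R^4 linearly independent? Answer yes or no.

Form the matrix with these vectors as rows and row reduce.
R2 ← R2 + (3)·R1: [0, 12, -18, 12]
R3 ← R3 + (3)·R1: [0, 6, -9, 6]
R3 ← R3 − (1/2)·R2: [0, 0, 0, 0]
2 nonzero rows, so the 3 vectors span a space of dimension 2.
Since 2 < 3, the vectors are linearly dependent.

no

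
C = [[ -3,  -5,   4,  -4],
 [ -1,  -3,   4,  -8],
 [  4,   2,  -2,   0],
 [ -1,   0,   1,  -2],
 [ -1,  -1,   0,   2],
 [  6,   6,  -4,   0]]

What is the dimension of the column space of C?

3

Row reduce to echelon form.
R2 ← R2 − (1/3)·R1: [0, -4/3, 8/3, -20/3]
R3 ← R3 + (4/3)·R1: [0, -14/3, 10/3, -16/3]
R4 ← R4 − (1/3)·R1: [0, 5/3, -1/3, -2/3]
R5 ← R5 − (1/3)·R1: [0, 2/3, -4/3, 10/3]
R6 ← R6 + (2)·R1: [0, -4, 4, -8]
R3 ← R3 − (7/2)·R2: [0, 0, -6, 18]
R4 ← R4 + (5/4)·R2: [0, 0, 3, -9]
R5 ← R5 + (1/2)·R2: [0, 0, 0, 0]
R6 ← R6 − (3)·R2: [0, 0, -4, 12]
R4 ← R4 + (1/2)·R3: [0, 0, 0, 0]
R6 ← R6 − (2/3)·R3: [0, 0, 0, 0]
Echelon form has 3 nonzero rows, so rank(C) = 3.
The column space has dimension equal to the rank: 3.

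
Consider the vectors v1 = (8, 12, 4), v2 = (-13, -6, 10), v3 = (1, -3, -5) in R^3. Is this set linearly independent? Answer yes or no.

no

Form the matrix with these vectors as rows and row reduce.
R2 ← R2 + (13/8)·R1: [0, 27/2, 33/2]
R3 ← R3 − (1/8)·R1: [0, -9/2, -11/2]
R3 ← R3 + (1/3)·R2: [0, 0, 0]
2 nonzero rows, so the 3 vectors span a space of dimension 2.
Since 2 < 3, the vectors are linearly dependent.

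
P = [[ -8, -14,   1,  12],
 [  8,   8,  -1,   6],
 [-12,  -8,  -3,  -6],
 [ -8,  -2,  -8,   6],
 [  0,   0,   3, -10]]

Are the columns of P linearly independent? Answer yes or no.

Row reduce P to echelon form.
R2 ← R2 + R1: [0, -6, 0, 18]
R3 ← R3 − (3/2)·R1: [0, 13, -9/2, -24]
R4 ← R4 − R1: [0, 12, -9, -6]
R3 ← R3 + (13/6)·R2: [0, 0, -9/2, 15]
R4 ← R4 + (2)·R2: [0, 0, -9, 30]
R4 ← R4 − (2)·R3: [0, 0, 0, 0]
R5 ← R5 + (2/3)·R3: [0, 0, 0, 0]
3 pivots among 4 columns.
Only 3 < 4 pivot columns, so the columns are linearly dependent.

no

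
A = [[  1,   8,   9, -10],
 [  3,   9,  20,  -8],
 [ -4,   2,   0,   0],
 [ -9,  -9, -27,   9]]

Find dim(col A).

4

Row reduce to echelon form.
R2 ← R2 − (3)·R1: [0, -15, -7, 22]
R3 ← R3 + (4)·R1: [0, 34, 36, -40]
R4 ← R4 + (9)·R1: [0, 63, 54, -81]
R3 ← R3 + (34/15)·R2: [0, 0, 302/15, 148/15]
R4 ← R4 + (21/5)·R2: [0, 0, 123/5, 57/5]
R4 ← R4 − (369/302)·R3: [0, 0, 0, -99/151]
Echelon form has 4 nonzero rows, so rank(A) = 4.
The column space has dimension equal to the rank: 4.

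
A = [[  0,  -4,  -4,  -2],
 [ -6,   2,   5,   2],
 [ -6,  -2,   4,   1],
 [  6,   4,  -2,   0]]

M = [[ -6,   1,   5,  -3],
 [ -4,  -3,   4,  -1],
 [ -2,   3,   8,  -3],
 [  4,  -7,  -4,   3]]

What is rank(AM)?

3

First compute AM:
[[ 16,  14, -40,  10],
 [ 26, -11,  10,   7],
 [ 40,   5, -10,  11],
 [-48, -12,  30, -16]]
Now row reduce the product.
R2 ← R2 − (13/8)·R1: [0, -135/4, 75, -37/4]
R3 ← R3 − (5/2)·R1: [0, -30, 90, -14]
R4 ← R4 + (3)·R1: [0, 30, -90, 14]
R3 ← R3 − (8/9)·R2: [0, 0, 70/3, -52/9]
R4 ← R4 + (8/9)·R2: [0, 0, -70/3, 52/9]
R4 ← R4 + R3: [0, 0, 0, 0]
3 nonzero rows, so rank(AM) = 3.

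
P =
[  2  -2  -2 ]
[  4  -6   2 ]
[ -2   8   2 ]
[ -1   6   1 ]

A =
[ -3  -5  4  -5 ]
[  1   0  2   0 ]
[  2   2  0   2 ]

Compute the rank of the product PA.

First compute PA:
[[-12, -14,   4, -14],
 [-14, -16,   4, -16],
 [ 18,  14,   8,  14],
 [ 11,   7,   8,   7]]
Now row reduce the product.
R2 ← R2 − (7/6)·R1: [0, 1/3, -2/3, 1/3]
R3 ← R3 + (3/2)·R1: [0, -7, 14, -7]
R4 ← R4 + (11/12)·R1: [0, -35/6, 35/3, -35/6]
R3 ← R3 + (21)·R2: [0, 0, 0, 0]
R4 ← R4 + (35/2)·R2: [0, 0, 0, 0]
2 nonzero rows, so rank(PA) = 2.

2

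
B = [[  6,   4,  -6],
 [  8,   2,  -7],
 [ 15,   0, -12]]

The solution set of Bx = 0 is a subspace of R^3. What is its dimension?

Row reduce to echelon form.
R2 ← R2 − (4/3)·R1: [0, -10/3, 1]
R3 ← R3 − (5/2)·R1: [0, -10, 3]
R3 ← R3 − (3)·R2: [0, 0, 0]
2 nonzero rows, so rank(B) = 2.
B has 3 columns; by rank–nullity, nullity = 3 − 2 = 1.

1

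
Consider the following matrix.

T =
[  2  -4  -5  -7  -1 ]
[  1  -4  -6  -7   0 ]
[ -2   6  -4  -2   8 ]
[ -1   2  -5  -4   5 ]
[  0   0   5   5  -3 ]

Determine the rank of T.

Row reduce to echelon form.
R2 ← R2 − (1/2)·R1: [0, -2, -7/2, -7/2, 1/2]
R3 ← R3 + R1: [0, 2, -9, -9, 7]
R4 ← R4 + (1/2)·R1: [0, 0, -15/2, -15/2, 9/2]
R3 ← R3 + R2: [0, 0, -25/2, -25/2, 15/2]
R4 ← R4 − (3/5)·R3: [0, 0, 0, 0, 0]
R5 ← R5 + (2/5)·R3: [0, 0, 0, 0, 0]
Echelon form has 3 nonzero rows, so rank(T) = 3.

3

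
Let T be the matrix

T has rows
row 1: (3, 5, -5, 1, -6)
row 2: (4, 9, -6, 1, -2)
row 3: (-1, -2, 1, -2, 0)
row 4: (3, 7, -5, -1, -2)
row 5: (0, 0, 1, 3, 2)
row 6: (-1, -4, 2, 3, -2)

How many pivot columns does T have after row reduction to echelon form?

3

Row reduce to echelon form.
R2 ← R2 − (4/3)·R1: [0, 7/3, 2/3, -1/3, 6]
R3 ← R3 + (1/3)·R1: [0, -1/3, -2/3, -5/3, -2]
R4 ← R4 − R1: [0, 2, 0, -2, 4]
R6 ← R6 + (1/3)·R1: [0, -7/3, 1/3, 10/3, -4]
R3 ← R3 + (1/7)·R2: [0, 0, -4/7, -12/7, -8/7]
R4 ← R4 − (6/7)·R2: [0, 0, -4/7, -12/7, -8/7]
R6 ← R6 + R2: [0, 0, 1, 3, 2]
R4 ← R4 − R3: [0, 0, 0, 0, 0]
R5 ← R5 + (7/4)·R3: [0, 0, 0, 0, 0]
R6 ← R6 + (7/4)·R3: [0, 0, 0, 0, 0]
Echelon form has 3 nonzero rows, so rank(T) = 3.
Each nonzero row contributes one pivot column: 3 pivot columns.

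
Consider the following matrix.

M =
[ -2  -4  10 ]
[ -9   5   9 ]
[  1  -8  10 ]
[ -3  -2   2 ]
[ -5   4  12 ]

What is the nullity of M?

Row reduce to echelon form.
R2 ← R2 − (9/2)·R1: [0, 23, -36]
R3 ← R3 + (1/2)·R1: [0, -10, 15]
R4 ← R4 − (3/2)·R1: [0, 4, -13]
R5 ← R5 − (5/2)·R1: [0, 14, -13]
R3 ← R3 + (10/23)·R2: [0, 0, -15/23]
R4 ← R4 − (4/23)·R2: [0, 0, -155/23]
R5 ← R5 − (14/23)·R2: [0, 0, 205/23]
R4 ← R4 − (31/3)·R3: [0, 0, 0]
R5 ← R5 + (41/3)·R3: [0, 0, 0]
3 nonzero rows, so rank(M) = 3.
M has 3 columns; by rank–nullity, nullity = 3 − 3 = 0.

0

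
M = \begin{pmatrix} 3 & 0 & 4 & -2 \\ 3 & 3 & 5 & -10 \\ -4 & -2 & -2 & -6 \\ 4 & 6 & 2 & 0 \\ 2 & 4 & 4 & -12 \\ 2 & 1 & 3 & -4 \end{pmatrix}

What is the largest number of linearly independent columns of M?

Row reduce to echelon form.
R2 ← R2 − R1: [0, 3, 1, -8]
R3 ← R3 + (4/3)·R1: [0, -2, 10/3, -26/3]
R4 ← R4 − (4/3)·R1: [0, 6, -10/3, 8/3]
R5 ← R5 − (2/3)·R1: [0, 4, 4/3, -32/3]
R6 ← R6 − (2/3)·R1: [0, 1, 1/3, -8/3]
R3 ← R3 + (2/3)·R2: [0, 0, 4, -14]
R4 ← R4 − (2)·R2: [0, 0, -16/3, 56/3]
R5 ← R5 − (4/3)·R2: [0, 0, 0, 0]
R6 ← R6 − (1/3)·R2: [0, 0, 0, 0]
R4 ← R4 + (4/3)·R3: [0, 0, 0, 0]
Echelon form has 3 nonzero rows, so rank(M) = 3.
The rank gives the maximum number of linearly independent columns: 3.

3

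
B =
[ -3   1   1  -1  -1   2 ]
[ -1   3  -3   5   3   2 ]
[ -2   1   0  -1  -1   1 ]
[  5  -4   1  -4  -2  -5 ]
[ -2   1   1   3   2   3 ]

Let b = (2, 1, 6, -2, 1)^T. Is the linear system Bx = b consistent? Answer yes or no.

no

Row reduce the augmented matrix [B | b].
R2 ← R2 − (1/3)·R1: [0, 8/3, -10/3, 16/3, 10/3, 4/3, 1/3]
R3 ← R3 − (2/3)·R1: [0, 1/3, -2/3, -1/3, -1/3, -1/3, 14/3]
R4 ← R4 + (5/3)·R1: [0, -7/3, 8/3, -17/3, -11/3, -5/3, 4/3]
R5 ← R5 − (2/3)·R1: [0, 1/3, 1/3, 11/3, 8/3, 5/3, -1/3]
R3 ← R3 − (1/8)·R2: [0, 0, -1/4, -1, -3/4, -1/2, 37/8]
R4 ← R4 + (7/8)·R2: [0, 0, -1/4, -1, -3/4, -1/2, 13/8]
R5 ← R5 − (1/8)·R2: [0, 0, 3/4, 3, 9/4, 3/2, -3/8]
R4 ← R4 − R3: [0, 0, 0, 0, 0, 0, -3]
R5 ← R5 + (3)·R3: [0, 0, 0, 0, 0, 0, 27/2]
R5 ← R5 + (9/2)·R4: [0, 0, 0, 0, 0, 0, 0]
The echelon form has 4 nonzero rows; the last pivot sits in the augmented column, so rank(B) = 3 but rank([B|b]) = 4.
Since the ranks differ, the system is inconsistent.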